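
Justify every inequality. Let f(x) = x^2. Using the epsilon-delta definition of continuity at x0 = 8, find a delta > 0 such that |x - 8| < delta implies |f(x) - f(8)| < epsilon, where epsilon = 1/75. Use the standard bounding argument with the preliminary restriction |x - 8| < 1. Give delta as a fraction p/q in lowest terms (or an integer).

Factor: |x^2 - (8)^2| = |x - 8| * |x + 8|.
Impose |x - 8| < 1 first. Then |x + 8| = |(x - 8) + 2*(8)| <= |x - 8| + 2*|8| < 1 + 16 = 17.
So |x^2 - (8)^2| < delta * 17.
We need delta * 17 <= 1/75, i.e. delta <= 1/75/17 = 1/1275.
Since 1/1275 < 1, this is tighter than 1; take delta = 1/1275.
So delta = 1/1275 works.

1/1275


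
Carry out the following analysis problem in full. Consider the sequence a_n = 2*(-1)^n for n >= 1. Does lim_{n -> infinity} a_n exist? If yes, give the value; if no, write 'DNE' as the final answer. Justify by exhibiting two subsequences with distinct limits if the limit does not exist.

Examine the behaviour of a_n along subsequences.
Even-n subsequence a_{2k} = 2 -> 2. Odd-n subsequence a_{2k+1} = -2 -> -2.
Since these two subsequential limits are 2 and -2, distinct, the full sequence cannot converge (a convergent sequence has all subsequences tending to the same limit). So lim a_n does not exist.

DNE


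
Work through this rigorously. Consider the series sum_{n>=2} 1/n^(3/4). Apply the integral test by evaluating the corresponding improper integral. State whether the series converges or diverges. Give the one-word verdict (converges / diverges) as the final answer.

Let f(x) = x^(-3/4). Then f is positive, continuous, and decreasing on [2, infinity), so the integral test applies.
Compute the improper integral int_{2}^infinity f(x) dx:
  antiderivative F(x) = 4*x^(1/4).
  As x -> infinity, F(x) -> infinity (since p = 3/4 < 1).
  So the integral diverges. By the integral test, the series diverges.

diverges


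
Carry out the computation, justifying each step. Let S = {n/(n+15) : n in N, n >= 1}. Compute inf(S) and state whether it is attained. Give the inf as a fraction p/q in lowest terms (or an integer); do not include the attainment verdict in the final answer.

Analysis:
- Values: 1/16, 2/17, 1/6, 4/19, ... strictly increasing.
- Minimum is 1/16 (n=1); inf = 1/16 (attained).
- n/(n+15) = 1 - 15/(n+15) -> 1 from below as n -> infinity, and never equals 1.
- So sup = 1 (not attained).
Conclusion: inf(S) = 1/16, attained in S.

1/16


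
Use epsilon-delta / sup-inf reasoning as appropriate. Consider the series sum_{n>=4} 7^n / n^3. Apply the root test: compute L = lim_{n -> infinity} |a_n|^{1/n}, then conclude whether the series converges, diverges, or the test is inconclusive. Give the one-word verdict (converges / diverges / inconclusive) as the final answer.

Let a_n denote the general term. Form |a_n|^(1/n) and simplify:
|a_n|^(1/n) = 7/n^(3/n)
Take the limit as n -> infinity: L = 7.
Since L = 7 > 1, the root test implies divergence.

diverges


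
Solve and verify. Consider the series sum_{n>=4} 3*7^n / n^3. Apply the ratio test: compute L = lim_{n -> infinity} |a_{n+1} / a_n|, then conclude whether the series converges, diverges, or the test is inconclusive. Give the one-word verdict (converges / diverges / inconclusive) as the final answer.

Let a_n denote the general term. Form the ratio a_{n+1}/a_n and simplify:
a_{n+1}/a_n = 7*n^3/(n + 1)^3
Take the limit as n -> infinity: L = 7.
Since L = 7 > 1 (or L = infinity), the ratio test implies the series diverges.

diverges


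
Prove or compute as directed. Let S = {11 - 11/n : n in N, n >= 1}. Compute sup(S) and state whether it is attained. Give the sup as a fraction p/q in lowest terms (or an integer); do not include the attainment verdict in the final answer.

Analysis:
- Values: 0, 11/2, 22/3, 33/4, ... strictly increasing.
- Minimum is 0 (n=1); inf = 0 (attained).
- 11 - 11/n -> 11 from below; sup = 11, not attained.
Conclusion: sup(S) = 11, not attained in S.

11


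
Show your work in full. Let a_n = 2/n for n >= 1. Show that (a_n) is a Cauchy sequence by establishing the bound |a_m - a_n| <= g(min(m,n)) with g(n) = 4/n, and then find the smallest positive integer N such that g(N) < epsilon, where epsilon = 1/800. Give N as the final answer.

For any m, n >= 1, by the triangle inequality:
|a_m - a_n| = |2/m - 2/n| <= 2*1/m + 2*1/n <= 4/min(m,n).
So g(n) = 4/n bounds the Cauchy difference. Since g(n) -> 0, (a_n) is Cauchy.
Now solve g(N) < 1/800: 4/N < 1/800 <=> N > 4 / (1/800) = 3200.
The smallest integer strictly greater than 3200 is N = 3201.
Check: g(3201) = 4/3201 = 4/3201 < 1/800; g(3200) = 1/800 >= 1/800. So N = 3201.

3201


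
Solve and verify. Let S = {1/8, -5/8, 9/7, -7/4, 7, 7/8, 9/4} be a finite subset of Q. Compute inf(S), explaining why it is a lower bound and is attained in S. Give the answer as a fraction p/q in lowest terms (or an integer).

S is finite, so inf(S) = min(S).
Sorted increasing:
-7/4, -5/8, 1/8, 7/8, 9/7, 9/4, 7
The extremum is -7/4.
For every x in S, x >= -7/4. And -7/4 is in S, so it is attained.
Therefore inf(S) = -7/4.

-7/4


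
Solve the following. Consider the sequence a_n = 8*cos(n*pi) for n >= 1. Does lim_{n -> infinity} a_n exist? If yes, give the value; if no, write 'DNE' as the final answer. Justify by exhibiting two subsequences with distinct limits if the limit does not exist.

Examine the behaviour of a_n along subsequences.
cos(n*pi) = (-1)^n, so a_n = 8*(-1)^n. a_{2k} = 8 -> 8. a_{2k+1} = -8 -> -8.
Since these two subsequential limits are 8 and -8, distinct, the full sequence cannot converge (a convergent sequence has all subsequences tending to the same limit). So lim a_n does not exist.

DNE


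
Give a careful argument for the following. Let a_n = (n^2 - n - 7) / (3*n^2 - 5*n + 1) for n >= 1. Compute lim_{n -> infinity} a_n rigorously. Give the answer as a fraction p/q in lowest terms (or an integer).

Divide numerator and denominator by n^2, the highest power:
numerator / n^2 = 1 - 1/n - 7/n^2
denominator / n^2 = 3 - 5/n + n^(-2)
As n -> infinity, all terms of the form c/n^k (k >= 1) tend to 0.
So numerator / n^2 -> 1 and denominator / n^2 -> 3.
Therefore lim a_n = 1/3.

1/3


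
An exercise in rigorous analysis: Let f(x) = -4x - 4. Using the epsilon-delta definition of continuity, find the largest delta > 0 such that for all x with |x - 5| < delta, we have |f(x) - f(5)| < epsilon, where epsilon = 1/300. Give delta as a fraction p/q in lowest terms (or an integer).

We compute f(5) = -4*(5) - 4 = -24.
|f(x) - f(5)| = |-4x - 4 - (-24)| = |-4(x - 5)| = 4|x - 5|.
We need 4|x - 5| < 1/300, i.e. |x - 5| < 1/300 / 4 = 1/1200.
So any delta <= 1/1200 works. Conversely, if delta > 1/1200, then x = 5 + 1/1200 satisfies |x - 5| = 1/1200 < delta but |f(x) - f(5)| = 4 * 1/1200 = 1/300, which is not < 1/300; so no larger delta works.
Hence the largest such delta is 1/1200.

1/1200


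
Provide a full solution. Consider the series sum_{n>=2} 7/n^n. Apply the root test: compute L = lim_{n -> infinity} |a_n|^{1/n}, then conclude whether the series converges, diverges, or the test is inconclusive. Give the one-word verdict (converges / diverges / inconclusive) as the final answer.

Let a_n denote the general term. Form |a_n|^(1/n) and simplify:
|a_n|^(1/n) = 7^(1/n)/n
Take the limit as n -> infinity: L = 0.
Since L = 0 < 1, the root test implies convergence.

converges


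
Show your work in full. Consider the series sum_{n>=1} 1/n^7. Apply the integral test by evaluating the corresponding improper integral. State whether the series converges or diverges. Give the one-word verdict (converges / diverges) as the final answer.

Let f(x) = x^(-7). Then f is positive, continuous, and decreasing on [1, infinity), so the integral test applies.
Compute the improper integral int_{1}^infinity f(x) dx:
  antiderivative F(x) = -1/(6*x^6).
  As x -> infinity, F(x) -> 0 (since p = 7 > 1).
  So int = F(infinity) - F(1) = 0 - (-1/6) = 1/6.
  Finite, so by the integral test, the series converges.

converges


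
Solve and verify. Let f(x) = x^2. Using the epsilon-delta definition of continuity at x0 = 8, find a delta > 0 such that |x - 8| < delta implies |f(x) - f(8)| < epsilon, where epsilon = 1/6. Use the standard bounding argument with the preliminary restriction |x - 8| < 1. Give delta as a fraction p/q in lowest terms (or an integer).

Factor: |x^2 - (8)^2| = |x - 8| * |x + 8|.
Impose |x - 8| < 1 first. Then |x + 8| = |(x - 8) + 2*(8)| <= |x - 8| + 2*|8| < 1 + 16 = 17.
So |x^2 - (8)^2| < delta * 17.
We need delta * 17 <= 1/6, i.e. delta <= 1/6/17 = 1/102.
Since 1/102 < 1, this is tighter than 1; take delta = 1/102.
So delta = 1/102 works.

1/102


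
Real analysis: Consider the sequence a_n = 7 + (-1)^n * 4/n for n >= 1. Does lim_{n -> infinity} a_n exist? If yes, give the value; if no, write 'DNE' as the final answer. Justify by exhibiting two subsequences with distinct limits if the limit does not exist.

Examine the behaviour of a_n along subsequences.
Even-n subsequence a_{2k} = 7 + 4/(2k) -> 7. Odd-n subsequence a_{2k+1} = 7 - 4/(2k+1) -> 7. Both tend to 7, which suggests the limit is 7; verify directly.
|a_n - 7| = |(-1)^n * 4/n| = 4/n for every n >= 1.
Given epsilon > 0, choose a positive integer N > 4/epsilon. Then for all n >= N, |a_n - 7| = 4/n <= 4/N < epsilon.
So by the definition of the limit, lim a_n exists and equals 7.

7


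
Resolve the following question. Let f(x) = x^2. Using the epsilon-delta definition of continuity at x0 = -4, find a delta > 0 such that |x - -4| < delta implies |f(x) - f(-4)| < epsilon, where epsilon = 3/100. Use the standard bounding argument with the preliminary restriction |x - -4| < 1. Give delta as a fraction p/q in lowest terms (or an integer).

Factor: |x^2 - (-4)^2| = |x - -4| * |x + -4|.
Impose |x - -4| < 1 first. Then |x + -4| = |(x - -4) + 2*(-4)| <= |x - -4| + 2*|-4| < 1 + 8 = 9.
So |x^2 - (-4)^2| < delta * 9.
We need delta * 9 <= 3/100, i.e. delta <= 3/100/9 = 1/300.
Since 1/300 < 1, this is tighter than 1; take delta = 1/300.
So delta = 1/300 works.

1/300


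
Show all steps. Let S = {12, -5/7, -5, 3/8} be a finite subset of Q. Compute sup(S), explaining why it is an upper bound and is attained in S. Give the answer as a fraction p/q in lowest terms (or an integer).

S is finite, so sup(S) = max(S).
Sorted decreasing:
12, 3/8, -5/7, -5
The extremum is 12.
For every x in S, x <= 12. And 12 is in S, so it is attained.
Therefore sup(S) = 12.

12


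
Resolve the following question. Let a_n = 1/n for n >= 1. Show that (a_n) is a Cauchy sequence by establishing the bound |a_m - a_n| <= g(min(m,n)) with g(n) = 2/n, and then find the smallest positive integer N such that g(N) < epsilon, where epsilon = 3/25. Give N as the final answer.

For any m, n >= 1, by the triangle inequality:
|a_m - a_n| = |1/m - 1/n| <= 1/m + 1/n <= 2/min(m,n).
So g(n) = 2/n bounds the Cauchy difference. Since g(n) -> 0, (a_n) is Cauchy.
Now solve g(N) < 3/25: 2/N < 3/25 <=> N > 2 / (3/25) = 50/3.
The smallest integer strictly greater than 50/3 is N = 17.
Check: g(17) = 2/17 = 2/17 < 3/25; g(16) = 1/8 >= 3/25. So N = 17.

17


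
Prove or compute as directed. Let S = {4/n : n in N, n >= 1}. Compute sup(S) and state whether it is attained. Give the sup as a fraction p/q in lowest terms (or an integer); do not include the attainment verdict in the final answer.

Analysis:
- Values: 4, 2, 4/3, 1, ... strictly decreasing.
- The maximum is 4 (n=1); sup = 4 (attained).
- The set is bounded below by 0; 4/n -> 0 so 0 is the greatest lower bound.
- 0 is not in the set, so inf = 0 is not attained.
Conclusion: sup(S) = 4, attained in S.

4


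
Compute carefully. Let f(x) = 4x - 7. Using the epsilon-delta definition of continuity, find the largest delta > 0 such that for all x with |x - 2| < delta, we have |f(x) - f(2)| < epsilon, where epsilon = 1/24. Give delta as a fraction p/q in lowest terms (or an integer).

We compute f(2) = 4*(2) - 7 = 1.
|f(x) - f(2)| = |4x - 7 - (1)| = |4(x - 2)| = 4|x - 2|.
We need 4|x - 2| < 1/24, i.e. |x - 2| < 1/24 / 4 = 1/96.
So any delta <= 1/96 works. Conversely, if delta > 1/96, then x = 2 + 1/96 satisfies |x - 2| = 1/96 < delta but |f(x) - f(2)| = 4 * 1/96 = 1/24, which is not < 1/24; so no larger delta works.
Hence the largest such delta is 1/96.

1/96


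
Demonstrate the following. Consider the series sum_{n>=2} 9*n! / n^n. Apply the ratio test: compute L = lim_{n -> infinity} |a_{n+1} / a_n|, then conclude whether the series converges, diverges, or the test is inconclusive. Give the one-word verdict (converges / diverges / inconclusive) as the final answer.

Let a_n denote the general term. Form the ratio a_{n+1}/a_n and simplify:
a_{n+1}/a_n = (n/(n + 1))^n
Take the limit as n -> infinity: L = exp(-1).
Since L = exp(-1) < 1, the ratio test implies the series converges.

converges


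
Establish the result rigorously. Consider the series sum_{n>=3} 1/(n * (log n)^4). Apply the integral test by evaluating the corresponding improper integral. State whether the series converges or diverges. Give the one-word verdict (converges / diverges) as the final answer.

Let f(x) = 1/(x*log(x)^4). Then f is positive, continuous, and decreasing on [3, infinity), so the integral test applies.
Compute the improper integral int_{3}^infinity f(x) dx:
  antiderivative F(x) = -1/(3*log(x)^3).
  F(x) -> 0 as x -> infinity.  int = 0 - F(3) = 1/(3*log(3)^3) < infinity. By the integral test, the series converges.

converges


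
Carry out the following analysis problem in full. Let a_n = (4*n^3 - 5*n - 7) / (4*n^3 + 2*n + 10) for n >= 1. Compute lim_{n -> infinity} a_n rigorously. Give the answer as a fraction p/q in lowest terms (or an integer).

Divide numerator and denominator by n^3, the highest power:
numerator / n^3 = 4 - 5/n^2 - 7/n^3
denominator / n^3 = 4 + 2/n^2 + 10/n^3
As n -> infinity, all terms of the form c/n^k (k >= 1) tend to 0.
So numerator / n^3 -> 4 and denominator / n^3 -> 4.
Therefore lim a_n = 1.

1


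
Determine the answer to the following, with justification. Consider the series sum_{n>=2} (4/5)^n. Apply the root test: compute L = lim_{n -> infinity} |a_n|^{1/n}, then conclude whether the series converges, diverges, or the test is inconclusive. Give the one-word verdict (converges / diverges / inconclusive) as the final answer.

Let a_n denote the general term. Form |a_n|^(1/n) and simplify:
|a_n|^(1/n) = 4/5
Take the limit as n -> infinity: L = 4/5.
Since L = 4/5 < 1, the root test implies convergence.

converges


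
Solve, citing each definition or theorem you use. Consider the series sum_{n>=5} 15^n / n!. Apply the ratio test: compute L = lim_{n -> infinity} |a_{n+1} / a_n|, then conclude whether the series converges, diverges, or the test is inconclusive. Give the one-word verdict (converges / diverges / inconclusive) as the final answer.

Let a_n denote the general term. Form the ratio a_{n+1}/a_n and simplify:
a_{n+1}/a_n = 15/(n + 1)
Take the limit as n -> infinity: L = 0.
Since L = 0 < 1, the ratio test implies the series converges.

converges


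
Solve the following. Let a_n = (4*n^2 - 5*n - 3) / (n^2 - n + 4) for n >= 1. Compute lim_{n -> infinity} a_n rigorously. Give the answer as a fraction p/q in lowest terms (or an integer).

Divide numerator and denominator by n^2, the highest power:
numerator / n^2 = 4 - 5/n - 3/n^2
denominator / n^2 = 1 - 1/n + 4/n^2
As n -> infinity, all terms of the form c/n^k (k >= 1) tend to 0.
So numerator / n^2 -> 4 and denominator / n^2 -> 1.
Therefore lim a_n = 4.

4


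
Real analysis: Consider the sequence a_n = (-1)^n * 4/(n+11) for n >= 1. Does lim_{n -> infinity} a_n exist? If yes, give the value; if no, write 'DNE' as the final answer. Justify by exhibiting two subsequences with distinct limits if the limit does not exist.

Examine the behaviour of a_n along subsequences.
Even-n subsequence a_{2k} = 4/(2k+11) -> 0. Odd-n subsequence a_{2k+1} = -4/(2k+12) -> 0. Both tend to 0, which suggests the limit is 0; verify directly.
|a_n - 0| = 4/(n+11) < 4/n for every n >= 1.
Given epsilon > 0, choose a positive integer N > 4/epsilon. Then for all n >= N, |a_n| < 4/n <= 4/N < epsilon.
So by the definition of the limit, lim a_n exists and equals 0.

0


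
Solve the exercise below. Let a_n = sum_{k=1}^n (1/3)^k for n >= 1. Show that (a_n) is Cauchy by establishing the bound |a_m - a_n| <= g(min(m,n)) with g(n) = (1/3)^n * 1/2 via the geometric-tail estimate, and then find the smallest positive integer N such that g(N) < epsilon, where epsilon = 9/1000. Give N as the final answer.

For m > n >= 1: |a_m - a_n| = sum_{k=n+1}^m (1/3)^k < sum_{k=n+1}^infinity (1/3)^k = (1/3)^(n+1) / (1 - 1/3) = (1/3)^n * (1/3) * (3/2) = (1/3)^n * 1/2.
So g(n) = (1/3)^n / 2. Since g(n) -> 0, (a_n) is Cauchy.
Now solve g(N) < 9/1000: (1/3)^N / 2 < 9/1000 <=> 3^N > 1 / (2 * 9/1000) = 500/9.
Check powers of 3: 3^3 = 27 <= 500/9, 3^4 = 81 > 500/9.
So the smallest such N is 4. Check: g(4) = 1/(2 * 81) = 1/162 < 9/1000.

4


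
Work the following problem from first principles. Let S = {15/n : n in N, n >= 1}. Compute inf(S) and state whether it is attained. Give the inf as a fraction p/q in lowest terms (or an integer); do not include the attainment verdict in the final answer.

Analysis:
- Values: 15, 15/2, 5, 15/4, ... strictly decreasing.
- The maximum is 15 (n=1); sup = 15 (attained).
- The set is bounded below by 0; 15/n -> 0 so 0 is the greatest lower bound.
- 0 is not in the set, so inf = 0 is not attained.
Conclusion: inf(S) = 0, not attained in S.

0


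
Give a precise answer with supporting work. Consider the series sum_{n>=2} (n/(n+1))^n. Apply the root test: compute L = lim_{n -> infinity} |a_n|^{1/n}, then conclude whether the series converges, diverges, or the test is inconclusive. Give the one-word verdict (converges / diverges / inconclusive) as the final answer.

Let a_n denote the general term. Form |a_n|^(1/n) and simplify:
|a_n|^(1/n) = n/(n + 1)
Take the limit as n -> infinity: L = 1.
Since L = 1, the root test is inconclusive. (In fact a_n = (n/(n+1))^n -> e^(-1) != 0, so the nth-term test shows divergence; but the root test itself gives no conclusion.)

inconclusive


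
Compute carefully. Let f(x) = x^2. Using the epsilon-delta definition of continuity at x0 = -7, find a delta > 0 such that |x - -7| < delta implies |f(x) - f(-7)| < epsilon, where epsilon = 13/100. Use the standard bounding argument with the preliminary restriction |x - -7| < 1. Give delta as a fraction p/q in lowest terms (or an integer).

Factor: |x^2 - (-7)^2| = |x - -7| * |x + -7|.
Impose |x - -7| < 1 first. Then |x + -7| = |(x - -7) + 2*(-7)| <= |x - -7| + 2*|-7| < 1 + 14 = 15.
So |x^2 - (-7)^2| < delta * 15.
We need delta * 15 <= 13/100, i.e. delta <= 13/100/15 = 13/1500.
Since 13/1500 < 1, this is tighter than 1; take delta = 13/1500.
So delta = 13/1500 works.

13/1500


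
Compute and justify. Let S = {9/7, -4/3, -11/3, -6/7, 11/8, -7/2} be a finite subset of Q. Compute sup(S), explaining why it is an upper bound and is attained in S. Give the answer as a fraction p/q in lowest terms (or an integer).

S is finite, so sup(S) = max(S).
Sorted decreasing:
11/8, 9/7, -6/7, -4/3, -7/2, -11/3
The extremum is 11/8.
For every x in S, x <= 11/8. And 11/8 is in S, so it is attained.
Therefore sup(S) = 11/8.

11/8


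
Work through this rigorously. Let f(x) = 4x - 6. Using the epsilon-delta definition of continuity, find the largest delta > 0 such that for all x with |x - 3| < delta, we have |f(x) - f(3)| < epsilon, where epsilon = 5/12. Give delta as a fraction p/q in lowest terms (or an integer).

We compute f(3) = 4*(3) - 6 = 6.
|f(x) - f(3)| = |4x - 6 - (6)| = |4(x - 3)| = 4|x - 3|.
We need 4|x - 3| < 5/12, i.e. |x - 3| < 5/12 / 4 = 5/48.
So any delta <= 5/48 works. Conversely, if delta > 5/48, then x = 3 + 5/48 satisfies |x - 3| = 5/48 < delta but |f(x) - f(3)| = 4 * 5/48 = 5/12, which is not < 5/12; so no larger delta works.
Hence the largest such delta is 5/48.

5/48


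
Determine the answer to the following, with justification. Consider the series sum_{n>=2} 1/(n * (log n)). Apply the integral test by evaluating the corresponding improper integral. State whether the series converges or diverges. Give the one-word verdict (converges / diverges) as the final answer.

Let f(x) = 1/(x*log(x)). Then f is positive, continuous, and decreasing on [2, infinity), so the integral test applies.
Compute the improper integral int_{2}^infinity f(x) dx:
  antiderivative F(x) = log(log(x)).
  F(x) = log(log(x)) -> infinity as x -> infinity. The integral diverges, so by the integral test, the series diverges.

diverges


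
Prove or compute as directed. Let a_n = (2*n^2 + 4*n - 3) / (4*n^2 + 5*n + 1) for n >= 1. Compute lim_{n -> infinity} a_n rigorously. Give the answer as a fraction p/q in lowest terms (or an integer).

Divide numerator and denominator by n^2, the highest power:
numerator / n^2 = 2 + 4/n - 3/n^2
denominator / n^2 = 4 + 5/n + n^(-2)
As n -> infinity, all terms of the form c/n^k (k >= 1) tend to 0.
So numerator / n^2 -> 2 and denominator / n^2 -> 4.
Therefore lim a_n = 1/2.

1/2


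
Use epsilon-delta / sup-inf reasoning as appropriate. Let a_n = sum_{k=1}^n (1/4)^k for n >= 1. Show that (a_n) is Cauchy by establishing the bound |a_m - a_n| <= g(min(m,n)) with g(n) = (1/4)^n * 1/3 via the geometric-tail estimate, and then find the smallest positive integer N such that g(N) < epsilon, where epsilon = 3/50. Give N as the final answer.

For m > n >= 1: |a_m - a_n| = sum_{k=n+1}^m (1/4)^k < sum_{k=n+1}^infinity (1/4)^k = (1/4)^(n+1) / (1 - 1/4) = (1/4)^n * (1/4) * (4/3) = (1/4)^n * 1/3.
So g(n) = (1/4)^n / 3. Since g(n) -> 0, (a_n) is Cauchy.
Now solve g(N) < 3/50: (1/4)^N / 3 < 3/50 <=> 4^N > 1 / (3 * 3/50) = 50/9.
Check powers of 4: 4^1 = 4 <= 50/9, 4^2 = 16 > 50/9.
So the smallest such N is 2. Check: g(2) = 1/(3 * 16) = 1/48 < 3/50.

2


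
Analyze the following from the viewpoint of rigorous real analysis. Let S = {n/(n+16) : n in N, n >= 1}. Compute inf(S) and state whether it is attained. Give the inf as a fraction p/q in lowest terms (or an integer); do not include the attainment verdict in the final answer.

Analysis:
- Values: 1/17, 1/9, 3/19, 1/5, ... strictly increasing.
- Minimum is 1/17 (n=1); inf = 1/17 (attained).
- n/(n+16) = 1 - 16/(n+16) -> 1 from below as n -> infinity, and never equals 1.
- So sup = 1 (not attained).
Conclusion: inf(S) = 1/17, attained in S.

1/17


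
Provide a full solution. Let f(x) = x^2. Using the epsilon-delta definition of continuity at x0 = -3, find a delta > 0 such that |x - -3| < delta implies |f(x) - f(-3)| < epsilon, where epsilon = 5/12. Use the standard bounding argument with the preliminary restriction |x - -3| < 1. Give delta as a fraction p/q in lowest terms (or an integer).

Factor: |x^2 - (-3)^2| = |x - -3| * |x + -3|.
Impose |x - -3| < 1 first. Then |x + -3| = |(x - -3) + 2*(-3)| <= |x - -3| + 2*|-3| < 1 + 6 = 7.
So |x^2 - (-3)^2| < delta * 7.
We need delta * 7 <= 5/12, i.e. delta <= 5/12/7 = 5/84.
Since 5/84 < 1, this is tighter than 1; take delta = 5/84.
So delta = 5/84 works.

5/84


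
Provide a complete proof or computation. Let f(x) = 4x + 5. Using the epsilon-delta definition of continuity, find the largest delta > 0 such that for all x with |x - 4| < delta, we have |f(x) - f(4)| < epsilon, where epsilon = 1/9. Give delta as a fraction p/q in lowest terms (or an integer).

We compute f(4) = 4*(4) + 5 = 21.
|f(x) - f(4)| = |4x + 5 - (21)| = |4(x - 4)| = 4|x - 4|.
We need 4|x - 4| < 1/9, i.e. |x - 4| < 1/9 / 4 = 1/36.
So any delta <= 1/36 works. Conversely, if delta > 1/36, then x = 4 + 1/36 satisfies |x - 4| = 1/36 < delta but |f(x) - f(4)| = 4 * 1/36 = 1/9, which is not < 1/9; so no larger delta works.
Hence the largest such delta is 1/36.

1/36


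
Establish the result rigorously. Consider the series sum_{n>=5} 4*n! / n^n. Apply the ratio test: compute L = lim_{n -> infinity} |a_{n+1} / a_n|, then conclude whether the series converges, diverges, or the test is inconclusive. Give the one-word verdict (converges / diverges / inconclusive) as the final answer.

Let a_n denote the general term. Form the ratio a_{n+1}/a_n and simplify:
a_{n+1}/a_n = (n/(n + 1))^n
Take the limit as n -> infinity: L = exp(-1).
Since L = exp(-1) < 1, the ratio test implies the series converges.

converges


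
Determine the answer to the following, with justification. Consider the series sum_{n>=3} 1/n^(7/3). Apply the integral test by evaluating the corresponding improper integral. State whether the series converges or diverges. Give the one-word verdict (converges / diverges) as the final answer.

Let f(x) = x^(-7/3). Then f is positive, continuous, and decreasing on [3, infinity), so the integral test applies.
Compute the improper integral int_{3}^infinity f(x) dx:
  antiderivative F(x) = -3/(4*x^(4/3)).
  As x -> infinity, F(x) -> 0 (since p = 7/3 > 1).
  So int = F(infinity) - F(3) = 0 - (-3^(2/3)/12) = 3^(2/3)/12.
  Finite, so by the integral test, the series converges.

converges


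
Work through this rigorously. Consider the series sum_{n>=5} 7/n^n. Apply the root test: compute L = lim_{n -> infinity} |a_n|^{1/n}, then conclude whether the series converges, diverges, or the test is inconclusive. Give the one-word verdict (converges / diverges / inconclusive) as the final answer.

Let a_n denote the general term. Form |a_n|^(1/n) and simplify:
|a_n|^(1/n) = 7^(1/n)/n
Take the limit as n -> infinity: L = 0.
Since L = 0 < 1, the root test implies convergence.

converges


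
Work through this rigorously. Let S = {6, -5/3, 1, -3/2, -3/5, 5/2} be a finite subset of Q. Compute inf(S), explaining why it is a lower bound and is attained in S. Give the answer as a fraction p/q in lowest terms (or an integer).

S is finite, so inf(S) = min(S).
Sorted increasing:
-5/3, -3/2, -3/5, 1, 5/2, 6
The extremum is -5/3.
For every x in S, x >= -5/3. And -5/3 is in S, so it is attained.
Therefore inf(S) = -5/3.

-5/3


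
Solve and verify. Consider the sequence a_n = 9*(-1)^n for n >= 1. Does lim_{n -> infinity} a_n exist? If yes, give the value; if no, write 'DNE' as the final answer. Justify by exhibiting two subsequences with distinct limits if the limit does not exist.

Examine the behaviour of a_n along subsequences.
Even-n subsequence a_{2k} = 9 -> 9. Odd-n subsequence a_{2k+1} = -9 -> -9.
Since these two subsequential limits are 9 and -9, distinct, the full sequence cannot converge (a convergent sequence has all subsequences tending to the same limit). So lim a_n does not exist.

DNE


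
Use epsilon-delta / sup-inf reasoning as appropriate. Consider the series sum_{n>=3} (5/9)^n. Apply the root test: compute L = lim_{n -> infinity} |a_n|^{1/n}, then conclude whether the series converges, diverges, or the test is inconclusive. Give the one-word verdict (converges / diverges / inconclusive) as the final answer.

Let a_n denote the general term. Form |a_n|^(1/n) and simplify:
|a_n|^(1/n) = 5/9
Take the limit as n -> infinity: L = 5/9.
Since L = 5/9 < 1, the root test implies convergence.

converges


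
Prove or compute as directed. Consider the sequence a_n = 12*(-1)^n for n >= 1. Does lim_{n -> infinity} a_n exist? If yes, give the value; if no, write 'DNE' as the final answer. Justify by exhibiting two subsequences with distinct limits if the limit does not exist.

Examine the behaviour of a_n along subsequences.
Even-n subsequence a_{2k} = 12 -> 12. Odd-n subsequence a_{2k+1} = -12 -> -12.
Since these two subsequential limits are 12 and -12, distinct, the full sequence cannot converge (a convergent sequence has all subsequences tending to the same limit). So lim a_n does not exist.

DNE


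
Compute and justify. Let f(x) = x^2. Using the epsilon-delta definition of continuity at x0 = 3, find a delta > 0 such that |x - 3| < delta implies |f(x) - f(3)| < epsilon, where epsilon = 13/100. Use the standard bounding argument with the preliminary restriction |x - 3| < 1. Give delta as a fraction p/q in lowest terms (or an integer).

Factor: |x^2 - (3)^2| = |x - 3| * |x + 3|.
Impose |x - 3| < 1 first. Then |x + 3| = |(x - 3) + 2*(3)| <= |x - 3| + 2*|3| < 1 + 6 = 7.
So |x^2 - (3)^2| < delta * 7.
We need delta * 7 <= 13/100, i.e. delta <= 13/100/7 = 13/700.
Since 13/700 < 1, this is tighter than 1; take delta = 13/700.
So delta = 13/700 works.

13/700


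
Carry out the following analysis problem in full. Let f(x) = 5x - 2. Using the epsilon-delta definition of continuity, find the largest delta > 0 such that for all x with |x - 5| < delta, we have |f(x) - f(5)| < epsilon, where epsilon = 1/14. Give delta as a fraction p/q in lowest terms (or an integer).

We compute f(5) = 5*(5) - 2 = 23.
|f(x) - f(5)| = |5x - 2 - (23)| = |5(x - 5)| = 5|x - 5|.
We need 5|x - 5| < 1/14, i.e. |x - 5| < 1/14 / 5 = 1/70.
So any delta <= 1/70 works. Conversely, if delta > 1/70, then x = 5 + 1/70 satisfies |x - 5| = 1/70 < delta but |f(x) - f(5)| = 5 * 1/70 = 1/14, which is not < 1/14; so no larger delta works.
Hence the largest such delta is 1/70.

1/70


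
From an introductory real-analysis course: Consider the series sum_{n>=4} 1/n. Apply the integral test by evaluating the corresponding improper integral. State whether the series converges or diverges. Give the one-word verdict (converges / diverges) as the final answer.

Let f(x) = 1/x. Then f is positive, continuous, and decreasing on [4, infinity), so the integral test applies.
Compute the improper integral int_{4}^infinity f(x) dx:
  antiderivative F(x) = log(x).
  As x -> infinity, log(x) -> infinity.
  So int = infinity - log(4) = infinity. By the integral test, the series diverges.

diverges


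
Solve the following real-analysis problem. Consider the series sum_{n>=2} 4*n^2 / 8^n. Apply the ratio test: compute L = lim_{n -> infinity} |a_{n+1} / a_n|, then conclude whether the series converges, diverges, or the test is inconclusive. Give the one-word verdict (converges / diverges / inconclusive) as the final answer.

Let a_n denote the general term. Form the ratio a_{n+1}/a_n and simplify:
a_{n+1}/a_n = (n + 1)^2/(8*n^2)
Take the limit as n -> infinity: L = 1/8.
Since L = 1/8 < 1, the ratio test implies the series converges.

converges


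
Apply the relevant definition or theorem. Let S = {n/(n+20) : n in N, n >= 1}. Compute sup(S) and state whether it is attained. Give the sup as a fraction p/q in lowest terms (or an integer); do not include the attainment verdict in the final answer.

Analysis:
- Values: 1/21, 1/11, 3/23, 1/6, ... strictly increasing.
- Minimum is 1/21 (n=1); inf = 1/21 (attained).
- n/(n+20) = 1 - 20/(n+20) -> 1 from below as n -> infinity, and never equals 1.
- So sup = 1 (not attained).
Conclusion: sup(S) = 1, not attained in S.

1


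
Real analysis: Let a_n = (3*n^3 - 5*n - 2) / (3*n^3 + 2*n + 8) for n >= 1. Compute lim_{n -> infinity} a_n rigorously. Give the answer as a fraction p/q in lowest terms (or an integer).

Divide numerator and denominator by n^3, the highest power:
numerator / n^3 = 3 - 5/n^2 - 2/n^3
denominator / n^3 = 3 + 2/n^2 + 8/n^3
As n -> infinity, all terms of the form c/n^k (k >= 1) tend to 0.
So numerator / n^3 -> 3 and denominator / n^3 -> 3.
Therefore lim a_n = 1.

1


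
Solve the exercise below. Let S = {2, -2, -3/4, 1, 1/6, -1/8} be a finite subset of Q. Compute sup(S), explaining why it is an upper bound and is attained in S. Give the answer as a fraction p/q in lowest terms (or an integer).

S is finite, so sup(S) = max(S).
Sorted decreasing:
2, 1, 1/6, -1/8, -3/4, -2
The extremum is 2.
For every x in S, x <= 2. And 2 is in S, so it is attained.
Therefore sup(S) = 2.

2


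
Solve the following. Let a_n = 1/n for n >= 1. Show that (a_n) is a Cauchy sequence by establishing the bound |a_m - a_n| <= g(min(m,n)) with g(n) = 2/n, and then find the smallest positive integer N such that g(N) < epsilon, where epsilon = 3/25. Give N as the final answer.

For any m, n >= 1, by the triangle inequality:
|a_m - a_n| = |1/m - 1/n| <= 1/m + 1/n <= 2/min(m,n).
So g(n) = 2/n bounds the Cauchy difference. Since g(n) -> 0, (a_n) is Cauchy.
Now solve g(N) < 3/25: 2/N < 3/25 <=> N > 2 / (3/25) = 50/3.
The smallest integer strictly greater than 50/3 is N = 17.
Check: g(17) = 2/17 = 2/17 < 3/25; g(16) = 1/8 >= 3/25. So N = 17.

17


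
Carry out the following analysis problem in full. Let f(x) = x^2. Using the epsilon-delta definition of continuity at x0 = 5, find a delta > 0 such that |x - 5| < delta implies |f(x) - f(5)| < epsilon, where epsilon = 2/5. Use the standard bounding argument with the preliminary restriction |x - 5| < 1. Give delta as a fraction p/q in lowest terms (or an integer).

Factor: |x^2 - (5)^2| = |x - 5| * |x + 5|.
Impose |x - 5| < 1 first. Then |x + 5| = |(x - 5) + 2*(5)| <= |x - 5| + 2*|5| < 1 + 10 = 11.
So |x^2 - (5)^2| < delta * 11.
We need delta * 11 <= 2/5, i.e. delta <= 2/5/11 = 2/55.
Since 2/55 < 1, this is tighter than 1; take delta = 2/55.
So delta = 2/55 works.

2/55


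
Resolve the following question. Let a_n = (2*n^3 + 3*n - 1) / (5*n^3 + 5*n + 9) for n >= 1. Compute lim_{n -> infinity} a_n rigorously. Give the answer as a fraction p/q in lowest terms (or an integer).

Divide numerator and denominator by n^3, the highest power:
numerator / n^3 = 2 + 3/n^2 - 1/n^3
denominator / n^3 = 5 + 5/n^2 + 9/n^3
As n -> infinity, all terms of the form c/n^k (k >= 1) tend to 0.
So numerator / n^3 -> 2 and denominator / n^3 -> 5.
Therefore lim a_n = 2/5.

2/5


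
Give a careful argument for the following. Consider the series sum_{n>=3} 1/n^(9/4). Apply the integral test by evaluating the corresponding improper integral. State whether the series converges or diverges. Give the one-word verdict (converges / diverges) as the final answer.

Let f(x) = x^(-9/4). Then f is positive, continuous, and decreasing on [3, infinity), so the integral test applies.
Compute the improper integral int_{3}^infinity f(x) dx:
  antiderivative F(x) = -4/(5*x^(5/4)).
  As x -> infinity, F(x) -> 0 (since p = 9/4 > 1).
  So int = F(infinity) - F(3) = 0 - (-4*3^(3/4)/45) = 4*3^(3/4)/45.
  Finite, so by the integral test, the series converges.

converges


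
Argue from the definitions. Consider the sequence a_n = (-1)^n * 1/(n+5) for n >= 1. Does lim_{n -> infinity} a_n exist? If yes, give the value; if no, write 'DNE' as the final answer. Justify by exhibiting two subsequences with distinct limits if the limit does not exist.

Examine the behaviour of a_n along subsequences.
Even-n subsequence a_{2k} = 1/(2k+5) -> 0. Odd-n subsequence a_{2k+1} = -1/(2k+6) -> 0. Both tend to 0, which suggests the limit is 0; verify directly.
|a_n - 0| = 1/(n+5) < 1/n for every n >= 1.
Given epsilon > 0, choose a positive integer N > 1/epsilon. Then for all n >= N, |a_n| < 1/n <= 1/N < epsilon.
So by the definition of the limit, lim a_n exists and equals 0.

0


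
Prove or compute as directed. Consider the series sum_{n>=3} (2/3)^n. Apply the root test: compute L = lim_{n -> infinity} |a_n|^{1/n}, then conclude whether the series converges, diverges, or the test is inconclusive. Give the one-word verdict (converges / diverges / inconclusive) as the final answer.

Let a_n denote the general term. Form |a_n|^(1/n) and simplify:
|a_n|^(1/n) = 2/3
Take the limit as n -> infinity: L = 2/3.
Since L = 2/3 < 1, the root test implies convergence.

converges


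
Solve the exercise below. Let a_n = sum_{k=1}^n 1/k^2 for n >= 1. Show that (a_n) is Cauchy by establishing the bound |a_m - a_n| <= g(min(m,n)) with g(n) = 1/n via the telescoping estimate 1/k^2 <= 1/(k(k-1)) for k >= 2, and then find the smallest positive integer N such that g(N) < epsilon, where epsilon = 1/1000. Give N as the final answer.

For m > n >= 1: |a_m - a_n| = sum_{k=n+1}^m 1/k^2.
Use 1/k^2 <= 1/(k(k-1)) = 1/(k-1) - 1/k for k >= 2:
sum_{k=n+1}^m 1/k^2 <= sum_{k=n+1}^m (1/(k-1) - 1/k) = 1/n - 1/m <= 1/n.
By symmetry the same bound holds with n,m swapped, so |a_m - a_n| <= 1/min(m,n) = g(min(m,n)). Since g(n) -> 0, (a_n) is Cauchy.
Now solve g(N) < 1/1000: 1/N < 1/1000 <=> N > 1/(1/1000) = 1000.
The smallest integer strictly greater than 1000 is N = 1001.
Check: g(1001) = 1/1001 < 1/1000; g(1000) = 1/1000 >= 1/1000. So N = 1001.

1001


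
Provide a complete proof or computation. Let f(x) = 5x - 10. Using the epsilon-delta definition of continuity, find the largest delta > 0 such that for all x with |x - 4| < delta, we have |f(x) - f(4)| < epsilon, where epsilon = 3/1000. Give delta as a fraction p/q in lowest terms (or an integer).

We compute f(4) = 5*(4) - 10 = 10.
|f(x) - f(4)| = |5x - 10 - (10)| = |5(x - 4)| = 5|x - 4|.
We need 5|x - 4| < 3/1000, i.e. |x - 4| < 3/1000 / 5 = 3/5000.
So any delta <= 3/5000 works. Conversely, if delta > 3/5000, then x = 4 + 3/5000 satisfies |x - 4| = 3/5000 < delta but |f(x) - f(4)| = 5 * 3/5000 = 3/1000, which is not < 3/1000; so no larger delta works.
Hence the largest such delta is 3/5000.

3/5000


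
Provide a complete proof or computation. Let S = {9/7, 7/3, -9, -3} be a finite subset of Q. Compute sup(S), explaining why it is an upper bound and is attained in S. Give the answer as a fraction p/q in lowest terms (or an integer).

S is finite, so sup(S) = max(S).
Sorted decreasing:
7/3, 9/7, -3, -9
The extremum is 7/3.
For every x in S, x <= 7/3. And 7/3 is in S, so it is attained.
Therefore sup(S) = 7/3.

7/3


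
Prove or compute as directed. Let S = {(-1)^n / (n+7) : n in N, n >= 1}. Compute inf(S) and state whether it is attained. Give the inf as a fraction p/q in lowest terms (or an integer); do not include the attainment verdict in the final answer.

Analysis:
- Values: -1/8, 1/9, -1/10, 1/11, -1/12, ...
- Positive terms (even n): 1/(2+7), 1/(4+7), ... decreasing -> max = 1/9 (n=2).
- Negative terms (odd n): -1/(1+7), -1/(3+7), ... increasing -> min = -1/8 (n=1).
- So sup = 1/9 (attained at n=2); inf = -1/8 (attained at n=1).
Conclusion: inf(S) = -1/8, attained in S.

-1/8


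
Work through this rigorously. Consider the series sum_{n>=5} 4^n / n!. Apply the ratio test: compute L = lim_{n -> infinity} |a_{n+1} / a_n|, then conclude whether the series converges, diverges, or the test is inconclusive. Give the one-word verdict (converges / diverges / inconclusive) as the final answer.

Let a_n denote the general term. Form the ratio a_{n+1}/a_n and simplify:
a_{n+1}/a_n = 4/(n + 1)
Take the limit as n -> infinity: L = 0.
Since L = 0 < 1, the ratio test implies the series converges.

converges


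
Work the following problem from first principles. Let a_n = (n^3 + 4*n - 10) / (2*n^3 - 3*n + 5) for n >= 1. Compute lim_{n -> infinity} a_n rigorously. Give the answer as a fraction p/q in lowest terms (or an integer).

Divide numerator and denominator by n^3, the highest power:
numerator / n^3 = 1 + 4/n^2 - 10/n^3
denominator / n^3 = 2 - 3/n^2 + 5/n^3
As n -> infinity, all terms of the form c/n^k (k >= 1) tend to 0.
So numerator / n^3 -> 1 and denominator / n^3 -> 2.
Therefore lim a_n = 1/2.

1/2


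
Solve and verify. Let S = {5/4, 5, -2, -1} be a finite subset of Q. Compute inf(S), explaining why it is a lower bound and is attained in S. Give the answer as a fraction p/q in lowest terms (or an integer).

S is finite, so inf(S) = min(S).
Sorted increasing:
-2, -1, 5/4, 5
The extremum is -2.
For every x in S, x >= -2. And -2 is in S, so it is attained.
Therefore inf(S) = -2.

-2


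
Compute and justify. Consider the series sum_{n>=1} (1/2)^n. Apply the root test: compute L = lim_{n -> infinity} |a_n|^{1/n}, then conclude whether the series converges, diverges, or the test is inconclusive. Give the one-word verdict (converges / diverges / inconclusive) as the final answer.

Let a_n denote the general term. Form |a_n|^(1/n) and simplify:
|a_n|^(1/n) = 1/2
Take the limit as n -> infinity: L = 1/2.
Since L = 1/2 < 1, the root test implies convergence.

converges


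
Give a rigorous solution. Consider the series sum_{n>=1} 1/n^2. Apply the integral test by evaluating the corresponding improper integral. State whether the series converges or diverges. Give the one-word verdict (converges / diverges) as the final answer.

Let f(x) = x^(-2). Then f is positive, continuous, and decreasing on [1, infinity), so the integral test applies.
Compute the improper integral int_{1}^infinity f(x) dx:
  antiderivative F(x) = -1/x.
  As x -> infinity, F(x) -> 0 (since p = 2 > 1).
  So int = F(infinity) - F(1) = 0 - (-1) = 1.
  Finite, so by the integral test, the series converges.

converges
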